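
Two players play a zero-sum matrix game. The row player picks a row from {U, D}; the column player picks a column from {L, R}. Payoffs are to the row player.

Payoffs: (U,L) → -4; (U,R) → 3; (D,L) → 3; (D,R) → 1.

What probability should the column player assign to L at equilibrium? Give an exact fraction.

2/9

Row minima: U → -4, D → 1; maximin = 1.
Column maxima: L → 3, R → 3; minimax = 3.
1 ≠ 3, so there is no saddle point; optimal play is mixed.
Let the row player play U with probability p. Expected payoff against L: (-4)p + 3(1−p) = −7p + 3; against R: 3p + 1(1−p) = 2p + 1.
Setting these equal: −7p + 3 = 2p + 1 ⇒ −9p = -2 ⇒ p = 2/9, and the value is (-7)·(2/9) + 3 = 13/9.
For the column player: with q = P(L), equating U's and D's payoffs gives −7q + 3 = 2q + 1 ⇒ q = 2/9.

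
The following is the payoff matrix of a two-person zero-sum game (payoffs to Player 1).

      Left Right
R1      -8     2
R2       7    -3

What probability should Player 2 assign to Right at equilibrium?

3/4

Row minima: R1 → -8, R2 → -3; maximin = -3.
Column maxima: Left → 7, Right → 2; minimax = 2.
-3 ≠ 2, so there is no saddle point; optimal play is mixed.
Let Player 1 play R1 with probability p. Expected payoff against Left: (-8)p + 7(1−p) = −15p + 7; against Right: 2p + (-3)(1−p) = 5p − 3.
Setting these equal: −15p + 7 = 5p − 3 ⇒ −20p = -10 ⇒ p = 1/2, and the value is (-15)·(1/2) + 7 = -1/2.
For Player 2: with q = P(Left), equating R1's and R2's payoffs gives −10q + 2 = 10q − 3 ⇒ q = 1/4.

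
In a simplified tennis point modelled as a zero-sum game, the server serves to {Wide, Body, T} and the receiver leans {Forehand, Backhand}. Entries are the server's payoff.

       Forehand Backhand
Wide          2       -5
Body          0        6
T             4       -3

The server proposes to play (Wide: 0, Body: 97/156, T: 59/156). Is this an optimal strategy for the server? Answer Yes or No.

Against Forehand this mix gives (97/156)·0 + (59/156)·4 = 59/39.
Against Backhand this mix gives (97/156)·6 + (59/156)·(-3) = 135/52.
The receiver will play Forehand, holding the server to 59/39. Shifting weight toward the row that does better against Forehand would raise this floor (the equalizing mix achieves 24/13 against both Forehand and Backhand), so the proposed strategy is not optimal.

No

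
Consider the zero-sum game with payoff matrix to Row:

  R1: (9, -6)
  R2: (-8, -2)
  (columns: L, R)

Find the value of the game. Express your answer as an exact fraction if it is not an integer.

-22/7

Row minima: R1 → -6, R2 → -8; maximin = -6.
Column maxima: L → 9, R → -2; minimax = -2.
-6 ≠ -2, so there is no saddle point; optimal play is mixed.
Let Row play R1 with probability p. Expected payoff against L: 9p + (-8)(1−p) = 17p − 8; against R: (-6)p + (-2)(1−p) = −4p − 2.
Setting these equal: 17p − 8 = −4p − 2 ⇒ 21p = 6 ⇒ p = 2/7, and the value is (17)·(2/7) − 8 = -22/7.
For Column: with q = P(L), equating R1's and R2's payoffs gives 15q − 6 = −6q − 2 ⇒ q = 4/21.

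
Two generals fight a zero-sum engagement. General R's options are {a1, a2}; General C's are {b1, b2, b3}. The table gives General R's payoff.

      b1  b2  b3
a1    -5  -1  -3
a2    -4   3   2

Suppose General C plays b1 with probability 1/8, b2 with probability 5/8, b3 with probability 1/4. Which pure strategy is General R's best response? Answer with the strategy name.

a2

Expected payoff of a1: (1/8)·(-5) + (5/8)·(-1) + (1/4)·(-3) = -2.
Expected payoff of a2: (1/8)·(-4) + (5/8)·3 + (1/4)·2 = 15/8.
The largest is 15/8, so General R's best response is a2.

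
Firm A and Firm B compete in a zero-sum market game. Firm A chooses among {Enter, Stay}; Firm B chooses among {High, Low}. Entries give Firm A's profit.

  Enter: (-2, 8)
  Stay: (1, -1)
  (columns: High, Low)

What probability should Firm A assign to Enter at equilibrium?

Row minima: Enter → -2, Stay → -1; maximin = -1.
Column maxima: High → 1, Low → 8; minimax = 1.
-1 ≠ 1, so there is no saddle point; optimal play is mixed.
Let Firm A play Enter with probability p. Expected payoff against High: (-2)p + 1(1−p) = −3p + 1; against Low: 8p + (-1)(1−p) = 9p − 1.
Setting these equal: −3p + 1 = 9p − 1 ⇒ −12p = -2 ⇒ p = 1/6, and the value is (-3)·(1/6) + 1 = 1/2.
For Firm B: with q = P(High), equating Enter's and Stay's payoffs gives −10q + 8 = 2q − 1 ⇒ q = 3/4.

1/6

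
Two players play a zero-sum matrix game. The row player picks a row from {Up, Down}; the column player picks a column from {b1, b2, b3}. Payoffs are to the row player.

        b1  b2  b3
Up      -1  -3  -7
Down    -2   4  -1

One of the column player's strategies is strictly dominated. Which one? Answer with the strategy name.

b3 holds the row player's payoff strictly below b2 in every row: -7 < -3, -1 < 4.
So b2 is strictly dominated for the column player.

b2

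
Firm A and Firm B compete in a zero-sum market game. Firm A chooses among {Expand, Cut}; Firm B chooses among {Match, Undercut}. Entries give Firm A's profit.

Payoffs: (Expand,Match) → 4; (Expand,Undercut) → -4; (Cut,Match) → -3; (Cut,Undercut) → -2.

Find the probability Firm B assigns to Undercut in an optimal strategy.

7/9

Row minima: Expand → -4, Cut → -3; maximin = -3.
Column maxima: Match → 4, Undercut → -2; minimax = -2.
-3 ≠ -2, so there is no saddle point; optimal play is mixed.
Let Firm A play Expand with probability p. Expected payoff against Match: 4p + (-3)(1−p) = 7p − 3; against Undercut: (-4)p + (-2)(1−p) = −2p − 2.
Setting these equal: 7p − 3 = −2p − 2 ⇒ 9p = 1 ⇒ p = 1/9, and the value is (7)·(1/9) − 3 = -20/9.
For Firm B: with q = P(Match), equating Expand's and Cut's payoffs gives 8q − 4 = −q − 2 ⇒ q = 2/9.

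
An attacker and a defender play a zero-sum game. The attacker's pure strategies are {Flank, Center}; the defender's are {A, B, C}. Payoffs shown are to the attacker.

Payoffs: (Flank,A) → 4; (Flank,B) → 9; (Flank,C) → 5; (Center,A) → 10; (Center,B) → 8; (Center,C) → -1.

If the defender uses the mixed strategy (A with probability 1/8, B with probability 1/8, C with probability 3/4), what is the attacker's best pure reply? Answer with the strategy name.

Expected payoff of Flank: (1/8)·4 + (1/8)·9 + (3/4)·5 = 43/8.
Expected payoff of Center: (1/8)·10 + (1/8)·8 + (3/4)·(-1) = 3/2.
The largest is 43/8, so the attacker's best response is Flank.

Flank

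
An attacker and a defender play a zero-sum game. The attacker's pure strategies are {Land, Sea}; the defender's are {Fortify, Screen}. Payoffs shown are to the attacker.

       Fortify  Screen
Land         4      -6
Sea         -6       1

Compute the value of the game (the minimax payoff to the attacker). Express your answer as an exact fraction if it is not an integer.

Row minima: Land → -6, Sea → -6; maximin = -6.
Column maxima: Fortify → 4, Screen → 1; minimax = 1.
-6 ≠ 1, so there is no saddle point; optimal play is mixed.
Let the attacker play Land with probability p. Expected payoff against Fortify: 4p + (-6)(1−p) = 10p − 6; against Screen: (-6)p + 1(1−p) = −7p + 1.
Setting these equal: 10p − 6 = −7p + 1 ⇒ 17p = 7 ⇒ p = 7/17, and the value is (10)·(7/17) − 6 = -32/17.
For the defender: with q = P(Fortify), equating Land's and Sea's payoffs gives 10q − 6 = −7q + 1 ⇒ q = 7/17.

-32/17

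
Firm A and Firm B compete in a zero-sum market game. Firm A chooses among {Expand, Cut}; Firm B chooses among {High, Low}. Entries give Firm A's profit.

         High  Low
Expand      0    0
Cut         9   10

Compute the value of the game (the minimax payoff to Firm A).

Row minima: Expand → 0, Cut → 9; maximin = 9.
Column maxima: High → 9, Low → 10; minimax = 9.
Since maximin = minimax = 9, there is a saddle point and the value is 9.

9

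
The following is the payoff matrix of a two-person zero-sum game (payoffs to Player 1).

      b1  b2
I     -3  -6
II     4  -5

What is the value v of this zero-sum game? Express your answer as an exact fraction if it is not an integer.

-5

Row minima: I → -6, II → -5; maximin = -5.
Column maxima: b1 → 4, b2 → -5; minimax = -5.
Since maximin = minimax = -5, there is a saddle point and the value is -5.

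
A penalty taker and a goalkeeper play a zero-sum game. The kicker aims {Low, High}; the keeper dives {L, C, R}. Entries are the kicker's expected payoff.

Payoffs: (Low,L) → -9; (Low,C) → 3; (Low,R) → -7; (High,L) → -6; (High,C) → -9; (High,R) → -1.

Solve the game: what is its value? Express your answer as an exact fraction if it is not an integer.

-33/5

Row minima: Low → -9, High → -9; maximin = -9.
Column maxima: L → -6, C → 3, R → -1; minimax = -6.
-9 ≠ -6, so there is no saddle point; optimal play is mixed.
R is strictly dominated by L (it gives the kicker strictly more in every row), so the keeper never plays it.
On the remaining 2×2 (Low, High vs L, C):
Let the kicker play Low with probability p. Expected payoff against L: (-9)p + (-6)(1−p) = −3p − 6; against C: 3p + (-9)(1−p) = 12p − 9.
Setting these equal: −3p − 6 = 12p − 9 ⇒ −15p = -3 ⇒ p = 1/5, and the value is (-3)·(1/5) − 6 = -33/5.
For the keeper: with q = P(L), equating Low's and High's payoffs gives −12q + 3 = 3q − 9 ⇒ q = 4/5.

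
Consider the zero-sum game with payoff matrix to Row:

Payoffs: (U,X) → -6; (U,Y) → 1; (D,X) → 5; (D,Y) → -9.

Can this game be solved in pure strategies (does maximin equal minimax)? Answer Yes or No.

No

Row minima: U → -6, D → -9; maximin = -6.
Column maxima: X → 5, Y → 1; minimax = 1.
-6 ≠ 1, so no pure-strategy equilibrium exists.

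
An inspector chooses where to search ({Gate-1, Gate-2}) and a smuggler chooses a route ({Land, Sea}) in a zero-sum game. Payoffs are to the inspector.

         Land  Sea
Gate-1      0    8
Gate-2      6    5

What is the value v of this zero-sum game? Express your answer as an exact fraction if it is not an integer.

Row minima: Gate-1 → 0, Gate-2 → 5; maximin = 5.
Column maxima: Land → 6, Sea → 8; minimax = 6.
5 ≠ 6, so there is no saddle point; optimal play is mixed.
Let the inspector play Gate-1 with probability p. Expected payoff against Land: 0p + 6(1−p) = −6p + 6; against Sea: 8p + 5(1−p) = 3p + 5.
Setting these equal: −6p + 6 = 3p + 5 ⇒ −9p = -1 ⇒ p = 1/9, and the value is (-6)·(1/9) + 6 = 16/3.
For the smuggler: with q = P(Land), equating Gate-1's and Gate-2's payoffs gives −8q + 8 = q + 5 ⇒ q = 1/3.

16/3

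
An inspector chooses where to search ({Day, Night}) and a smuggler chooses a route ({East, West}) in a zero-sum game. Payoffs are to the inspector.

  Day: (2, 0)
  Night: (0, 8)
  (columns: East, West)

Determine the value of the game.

8/5

Row minima: Day → 0, Night → 0; maximin = 0.
Column maxima: East → 2, West → 8; minimax = 2.
0 ≠ 2, so there is no saddle point; optimal play is mixed.
Let the inspector play Day with probability p. Expected payoff against East: 2p + 0(1−p) = 2p; against West: 0p + 8(1−p) = −8p + 8.
Setting these equal: 2p = −8p + 8 ⇒ 10p = 8 ⇒ p = 4/5, and the value is (2)·(4/5) = 8/5.
For the smuggler: with q = P(East), equating Day's and Night's payoffs gives 2q = −8q + 8 ⇒ q = 4/5.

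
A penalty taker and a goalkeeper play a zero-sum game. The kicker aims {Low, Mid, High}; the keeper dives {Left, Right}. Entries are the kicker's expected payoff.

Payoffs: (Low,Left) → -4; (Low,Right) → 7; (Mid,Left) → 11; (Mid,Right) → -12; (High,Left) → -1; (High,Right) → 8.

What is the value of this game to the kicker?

19/8

Row minima: Low → -4, Mid → -12, High → -1; maximin = -1.
Column maxima: Left → 11, Right → 8; minimax = 8.
-1 ≠ 8, so there is no saddle point; optimal play is mixed.
Low is strictly dominated by High, so the kicker never plays it.
On the remaining 2×2 (Mid, High vs Left, Right):
Let the kicker play Mid with probability p. Expected payoff against Left: 11p + (-1)(1−p) = 12p − 1; against Right: (-12)p + 8(1−p) = −20p + 8.
Setting these equal: 12p − 1 = −20p + 8 ⇒ 32p = 9 ⇒ p = 9/32, and the value is (12)·(9/32) − 1 = 19/8.
For the keeper: with q = P(Left), equating Mid's and High's payoffs gives 23q − 12 = −9q + 8 ⇒ q = 5/8.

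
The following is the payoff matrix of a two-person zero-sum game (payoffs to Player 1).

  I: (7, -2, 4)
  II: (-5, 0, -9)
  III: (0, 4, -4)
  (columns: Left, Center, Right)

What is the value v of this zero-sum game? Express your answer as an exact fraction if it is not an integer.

4/7

Row minima: I → -2, II → -9, III → -4; maximin = -2.
Column maxima: Left → 7, Center → 4, Right → 4; minimax = 4.
-2 ≠ 4, so there is no saddle point; optimal play is mixed.
II is strictly dominated by III, so Player 1 never plays it.
Left is strictly dominated by Right (it gives Player 1 strictly more in every row), so Player 2 never plays it.
On the remaining 2×2 (I, III vs Center, Right):
Let Player 1 play I with probability p. Expected payoff against Center: (-2)p + 4(1−p) = −6p + 4; against Right: 4p + (-4)(1−p) = 8p − 4.
Setting these equal: −6p + 4 = 8p − 4 ⇒ −14p = -8 ⇒ p = 4/7, and the value is (-6)·(4/7) + 4 = 4/7.
For Player 2: with q = P(Center), equating I's and III's payoffs gives −6q + 4 = 8q − 4 ⇒ q = 4/7.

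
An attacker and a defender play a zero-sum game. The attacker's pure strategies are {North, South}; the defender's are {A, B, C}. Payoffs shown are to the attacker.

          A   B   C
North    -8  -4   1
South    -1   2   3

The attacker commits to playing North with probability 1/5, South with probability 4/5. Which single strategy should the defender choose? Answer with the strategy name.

If the defender plays A, the attacker's expected payoff is (1/5)·(-8) + (4/5)·(-1) = -12/5.
If the defender plays B, the attacker's expected payoff is (1/5)·(-4) + (4/5)·2 = 4/5.
If the defender plays C, the attacker's expected payoff is (1/5)·1 + (4/5)·3 = 13/5.
The defender minimizes the attacker's payoff; the smallest is -12/5, so the best response is A.

A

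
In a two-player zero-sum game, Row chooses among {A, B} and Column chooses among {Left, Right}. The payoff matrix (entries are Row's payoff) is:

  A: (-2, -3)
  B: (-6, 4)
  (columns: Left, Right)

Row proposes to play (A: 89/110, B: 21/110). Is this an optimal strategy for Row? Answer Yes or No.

Against Left this mix gives (89/110)·(-2) + (21/110)·(-6) = -152/55.
Against Right this mix gives (89/110)·(-3) + (21/110)·4 = -183/110.
Column will play Left, holding Row to -152/55. Shifting weight toward the row that does better against Left would raise this floor (the equalizing mix achieves -26/11 against both Left and Right), so the proposed strategy is not optimal.

No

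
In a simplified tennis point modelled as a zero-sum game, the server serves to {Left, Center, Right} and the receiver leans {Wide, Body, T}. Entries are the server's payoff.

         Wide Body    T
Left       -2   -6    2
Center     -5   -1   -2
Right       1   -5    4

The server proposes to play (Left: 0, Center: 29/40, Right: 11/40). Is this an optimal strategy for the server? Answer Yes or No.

No

Against Wide this mix gives (29/40)·(-5) + (11/40)·1 = -67/20.
Against Body this mix gives (29/40)·(-1) + (11/40)·(-5) = -21/10.
Against T this mix gives (29/40)·(-2) + (11/40)·4 = -7/20.
The receiver will play Wide, holding the server to -67/20. Shifting weight toward the row that does better against Wide would raise this floor (the equalizing mix achieves -13/5 against both Wide and Body), so the proposed strategy is not optimal.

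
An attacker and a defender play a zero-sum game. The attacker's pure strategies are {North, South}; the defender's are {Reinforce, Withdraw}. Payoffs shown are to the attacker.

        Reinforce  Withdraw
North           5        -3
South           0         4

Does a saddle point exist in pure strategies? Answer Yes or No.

Row minima: North → -3, South → 0; maximin = 0.
Column maxima: Reinforce → 5, Withdraw → 4; minimax = 4.
0 ≠ 4, so no pure-strategy equilibrium exists.

No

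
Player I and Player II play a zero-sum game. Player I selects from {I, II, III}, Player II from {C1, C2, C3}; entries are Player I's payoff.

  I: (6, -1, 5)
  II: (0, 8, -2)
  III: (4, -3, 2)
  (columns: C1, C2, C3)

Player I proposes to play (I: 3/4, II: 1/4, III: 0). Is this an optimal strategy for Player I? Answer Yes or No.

No

Against C1 this mix gives (3/4)·6 + (1/4)·0 = 9/2.
Against C2 this mix gives (3/4)·(-1) + (1/4)·8 = 5/4.
Against C3 this mix gives (3/4)·5 + (1/4)·(-2) = 13/4.
Player II will play C2, holding Player I to 5/4. Shifting weight toward the row that does better against C2 would raise this floor (the equalizing mix achieves 19/8 against both C2 and C3), so the proposed strategy is not optimal.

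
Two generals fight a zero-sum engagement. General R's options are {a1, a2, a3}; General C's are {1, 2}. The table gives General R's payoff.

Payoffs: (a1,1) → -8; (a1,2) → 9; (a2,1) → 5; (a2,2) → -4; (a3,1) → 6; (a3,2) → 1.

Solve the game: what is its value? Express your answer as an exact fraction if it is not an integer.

Row minima: a1 → -8, a2 → -4, a3 → 1; maximin = 1.
Column maxima: 1 → 6, 2 → 9; minimax = 6.
1 ≠ 6, so there is no saddle point; optimal play is mixed.
a2 is strictly dominated by a3, so General R never plays it.
On the remaining 2×2 (a1, a3 vs 1, 2):
Let General R play a1 with probability p. Expected payoff against 1: (-8)p + 6(1−p) = −14p + 6; against 2: 9p + 1(1−p) = 8p + 1.
Setting these equal: −14p + 6 = 8p + 1 ⇒ −22p = -5 ⇒ p = 5/22, and the value is (-14)·(5/22) + 6 = 31/11.
For General C: with q = P(1), equating a1's and a3's payoffs gives −17q + 9 = 5q + 1 ⇒ q = 4/11.

31/11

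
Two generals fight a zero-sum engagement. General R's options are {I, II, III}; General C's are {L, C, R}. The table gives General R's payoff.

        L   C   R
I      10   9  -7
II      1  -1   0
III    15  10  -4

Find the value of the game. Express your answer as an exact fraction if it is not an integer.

-4/15

Row minima: I → -7, II → -1, III → -4; maximin = -1.
Column maxima: L → 15, C → 10, R → 0; minimax = 0.
-1 ≠ 0, so there is no saddle point; optimal play is mixed.
I is strictly dominated by III, so General R never plays it.
L is strictly dominated by C (it gives General R strictly more in every row), so General C never plays it.
On the remaining 2×2 (II, III vs C, R):
Let General R play II with probability p. Expected payoff against C: (-1)p + 10(1−p) = −11p + 10; against R: 0p + (-4)(1−p) = 4p − 4.
Setting these equal: −11p + 10 = 4p − 4 ⇒ −15p = -14 ⇒ p = 14/15, and the value is (-11)·(14/15) + 10 = -4/15.
For General C: with q = P(C), equating II's and III's payoffs gives −q = 14q − 4 ⇒ q = 4/15.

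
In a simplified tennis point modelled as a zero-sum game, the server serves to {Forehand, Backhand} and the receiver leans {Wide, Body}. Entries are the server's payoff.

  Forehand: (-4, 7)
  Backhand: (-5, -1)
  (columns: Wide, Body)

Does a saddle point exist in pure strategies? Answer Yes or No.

Yes

Row minima: Forehand → -4, Backhand → -5; maximin = -4.
Column maxima: Wide → -4, Body → 7; minimax = -4.
maximin = minimax = -4, so a saddle point exists.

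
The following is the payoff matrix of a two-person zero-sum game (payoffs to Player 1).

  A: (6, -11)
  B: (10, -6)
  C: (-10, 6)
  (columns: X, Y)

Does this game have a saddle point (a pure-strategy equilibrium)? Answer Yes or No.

No

Row minima: A → -11, B → -6, C → -10; maximin = -6.
Column maxima: X → 10, Y → 6; minimax = 6.
-6 ≠ 6, so no pure-strategy equilibrium exists.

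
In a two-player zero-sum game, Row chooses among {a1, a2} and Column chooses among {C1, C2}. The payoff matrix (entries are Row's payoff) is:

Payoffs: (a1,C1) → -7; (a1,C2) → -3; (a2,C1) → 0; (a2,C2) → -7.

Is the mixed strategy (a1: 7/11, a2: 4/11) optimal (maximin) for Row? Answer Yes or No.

Yes

Against C1 this mix gives (7/11)·(-7) + (4/11)·0 = -49/11.
Against C2 this mix gives (7/11)·(-3) + (4/11)·(-7) = -49/11.
All of Column's active replies (C1, C2) yield -49/11, and no column does worse for Row. The mix makes Column indifferent and guarantees -49/11, so it is optimal.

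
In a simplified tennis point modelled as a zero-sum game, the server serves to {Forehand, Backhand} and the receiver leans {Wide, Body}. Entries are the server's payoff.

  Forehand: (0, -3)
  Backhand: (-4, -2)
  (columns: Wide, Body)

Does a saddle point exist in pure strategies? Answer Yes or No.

Row minima: Forehand → -3, Backhand → -4; maximin = -3.
Column maxima: Wide → 0, Body → -2; minimax = -2.
-3 ≠ -2, so no pure-strategy equilibrium exists.

No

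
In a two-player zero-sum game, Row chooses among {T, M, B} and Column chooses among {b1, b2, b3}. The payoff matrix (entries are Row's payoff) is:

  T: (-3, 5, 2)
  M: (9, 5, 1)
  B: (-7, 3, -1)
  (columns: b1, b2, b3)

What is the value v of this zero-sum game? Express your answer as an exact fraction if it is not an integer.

21/13

Row minima: T → -3, M → 1, B → -7; maximin = 1.
Column maxima: b1 → 9, b2 → 5, b3 → 2; minimax = 2.
1 ≠ 2, so there is no saddle point; optimal play is mixed.
B is strictly dominated by T, so Row never plays it.
b2 is strictly dominated by b3 (it gives Row strictly more in every row), so Column never plays it.
On the remaining 2×2 (T, M vs b1, b3):
Let Row play T with probability p. Expected payoff against b1: (-3)p + 9(1−p) = −12p + 9; against b3: 2p + 1(1−p) = p + 1.
Setting these equal: −12p + 9 = p + 1 ⇒ −13p = -8 ⇒ p = 8/13, and the value is (-12)·(8/13) + 9 = 21/13.
For Column: with q = P(b1), equating T's and M's payoffs gives −5q + 2 = 8q + 1 ⇒ q = 1/13.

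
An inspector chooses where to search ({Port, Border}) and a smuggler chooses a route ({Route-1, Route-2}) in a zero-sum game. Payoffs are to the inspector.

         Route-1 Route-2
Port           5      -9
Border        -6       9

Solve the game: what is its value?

-9/29

Row minima: Port → -9, Border → -6; maximin = -6.
Column maxima: Route-1 → 5, Route-2 → 9; minimax = 5.
-6 ≠ 5, so there is no saddle point; optimal play is mixed.
Let the inspector play Port with probability p. Expected payoff against Route-1: 5p + (-6)(1−p) = 11p − 6; against Route-2: (-9)p + 9(1−p) = −18p + 9.
Setting these equal: 11p − 6 = −18p + 9 ⇒ 29p = 15 ⇒ p = 15/29, and the value is (11)·(15/29) − 6 = -9/29.
For the smuggler: with q = P(Route-1), equating Port's and Border's payoffs gives 14q − 9 = −15q + 9 ⇒ q = 18/29.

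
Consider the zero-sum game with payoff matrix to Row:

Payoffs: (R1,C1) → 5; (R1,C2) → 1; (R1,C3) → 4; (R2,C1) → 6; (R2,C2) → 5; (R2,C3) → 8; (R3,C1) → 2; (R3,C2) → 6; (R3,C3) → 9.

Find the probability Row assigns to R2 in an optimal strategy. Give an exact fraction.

4/5

Row minima: R1 → 1, R2 → 5, R3 → 2; maximin = 5.
Column maxima: C1 → 6, C2 → 6, C3 → 9; minimax = 6.
5 ≠ 6, so there is no saddle point; optimal play is mixed.
R1 is strictly dominated by R2, so Row never plays it.
With R1 eliminated, C3 is strictly dominated by C1 (it gives Row strictly more in every remaining row), so Column never plays it.
On the remaining 2×2 (R2, R3 vs C1, C2):
Let Row play R2 with probability p. Expected payoff against C1: 6p + 2(1−p) = 4p + 2; against C2: 5p + 6(1−p) = −p + 6.
Setting these equal: 4p + 2 = −p + 6 ⇒ 5p = 4 ⇒ p = 4/5, and the value is (4)·(4/5) + 2 = 26/5.
For Column: with q = P(C1), equating R2's and R3's payoffs gives q + 5 = −4q + 6 ⇒ q = 1/5.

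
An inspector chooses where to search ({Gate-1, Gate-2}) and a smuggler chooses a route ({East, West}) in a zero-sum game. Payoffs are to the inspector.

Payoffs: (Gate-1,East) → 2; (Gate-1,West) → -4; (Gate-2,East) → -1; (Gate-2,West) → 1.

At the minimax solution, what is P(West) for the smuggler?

Row minima: Gate-1 → -4, Gate-2 → -1; maximin = -1.
Column maxima: East → 2, West → 1; minimax = 1.
-1 ≠ 1, so there is no saddle point; optimal play is mixed.
Let the inspector play Gate-1 with probability p. Expected payoff against East: 2p + (-1)(1−p) = 3p − 1; against West: (-4)p + 1(1−p) = −5p + 1.
Setting these equal: 3p − 1 = −5p + 1 ⇒ 8p = 2 ⇒ p = 1/4, and the value is (3)·(1/4) − 1 = -1/4.
For the smuggler: with q = P(East), equating Gate-1's and Gate-2's payoffs gives 6q − 4 = −2q + 1 ⇒ q = 5/8.

3/8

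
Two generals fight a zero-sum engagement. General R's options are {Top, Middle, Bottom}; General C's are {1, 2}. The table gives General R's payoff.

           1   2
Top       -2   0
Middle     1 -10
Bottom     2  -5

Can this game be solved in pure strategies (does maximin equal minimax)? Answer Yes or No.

No

Row minima: Top → -2, Middle → -10, Bottom → -5; maximin = -2.
Column maxima: 1 → 2, 2 → 0; minimax = 0.
-2 ≠ 0, so no pure-strategy equilibrium exists.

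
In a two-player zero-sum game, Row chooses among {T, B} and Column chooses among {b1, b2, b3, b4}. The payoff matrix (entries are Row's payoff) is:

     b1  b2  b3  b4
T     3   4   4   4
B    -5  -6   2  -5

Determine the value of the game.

Row minima: T → 3, B → -6; maximin = 3.
Column maxima: b1 → 3, b2 → 4, b3 → 4, b4 → 4; minimax = 3.
Since maximin = minimax = 3, there is a saddle point and the value is 3.

3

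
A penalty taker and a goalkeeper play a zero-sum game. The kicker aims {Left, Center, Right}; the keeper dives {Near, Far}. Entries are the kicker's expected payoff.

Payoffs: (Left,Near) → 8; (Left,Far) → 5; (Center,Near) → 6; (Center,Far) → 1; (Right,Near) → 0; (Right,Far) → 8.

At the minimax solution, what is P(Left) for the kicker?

8/11

Row minima: Left → 5, Center → 1, Right → 0; maximin = 5.
Column maxima: Near → 8, Far → 8; minimax = 8.
5 ≠ 8, so there is no saddle point; optimal play is mixed.
Center is strictly dominated by Left, so the kicker never plays it.
On the remaining 2×2 (Left, Right vs Near, Far):
Let the kicker play Left with probability p. Expected payoff against Near: 8p + 0(1−p) = 8p; against Far: 5p + 8(1−p) = −3p + 8.
Setting these equal: 8p = −3p + 8 ⇒ 11p = 8 ⇒ p = 8/11, and the value is (8)·(8/11) = 64/11.
For the keeper: with q = P(Near), equating Left's and Right's payoffs gives 3q + 5 = −8q + 8 ⇒ q = 3/11.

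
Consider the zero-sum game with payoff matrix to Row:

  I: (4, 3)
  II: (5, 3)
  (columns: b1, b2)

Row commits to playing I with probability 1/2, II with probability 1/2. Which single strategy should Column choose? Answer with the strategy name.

b2

If Column plays b1, Row's expected payoff is (1/2)·4 + (1/2)·5 = 9/2.
If Column plays b2, Row's expected payoff is (1/2)·3 + (1/2)·3 = 3.
Column minimizes Row's payoff; the smallest is 3, so the best response is b2.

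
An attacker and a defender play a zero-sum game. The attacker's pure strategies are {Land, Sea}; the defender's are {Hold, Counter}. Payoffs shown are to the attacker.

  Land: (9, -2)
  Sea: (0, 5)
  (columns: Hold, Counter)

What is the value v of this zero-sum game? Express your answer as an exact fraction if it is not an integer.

45/16

Row minima: Land → -2, Sea → 0; maximin = 0.
Column maxima: Hold → 9, Counter → 5; minimax = 5.
0 ≠ 5, so there is no saddle point; optimal play is mixed.
Let the attacker play Land with probability p. Expected payoff against Hold: 9p + 0(1−p) = 9p; against Counter: (-2)p + 5(1−p) = −7p + 5.
Setting these equal: 9p = −7p + 5 ⇒ 16p = 5 ⇒ p = 5/16, and the value is (9)·(5/16) = 45/16.
For the defender: with q = P(Hold), equating Land's and Sea's payoffs gives 11q − 2 = −5q + 5 ⇒ q = 7/16.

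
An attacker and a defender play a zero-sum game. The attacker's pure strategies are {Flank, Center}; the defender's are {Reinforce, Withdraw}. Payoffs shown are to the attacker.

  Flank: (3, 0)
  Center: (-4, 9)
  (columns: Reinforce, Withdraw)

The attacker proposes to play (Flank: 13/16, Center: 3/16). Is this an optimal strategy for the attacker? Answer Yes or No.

Against Reinforce this mix gives (13/16)·3 + (3/16)·(-4) = 27/16.
Against Withdraw this mix gives (13/16)·0 + (3/16)·9 = 27/16.
All of the defender's active replies (Reinforce, Withdraw) yield 27/16, and no column does worse for the attacker. The mix makes the defender indifferent and guarantees 27/16, so it is optimal.

Yes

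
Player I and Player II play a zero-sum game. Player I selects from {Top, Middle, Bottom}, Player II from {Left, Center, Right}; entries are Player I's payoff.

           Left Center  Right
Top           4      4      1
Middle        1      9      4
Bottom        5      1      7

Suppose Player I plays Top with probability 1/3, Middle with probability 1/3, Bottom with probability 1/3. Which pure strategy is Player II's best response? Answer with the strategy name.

If Player II plays Left, Player I's expected payoff is (1/3)·4 + (1/3)·1 + (1/3)·5 = 10/3.
If Player II plays Center, Player I's expected payoff is (1/3)·4 + (1/3)·9 + (1/3)·1 = 14/3.
If Player II plays Right, Player I's expected payoff is (1/3)·1 + (1/3)·4 + (1/3)·7 = 4.
Player II minimizes Player I's payoff; the smallest is 10/3, so the best response is Left.

Left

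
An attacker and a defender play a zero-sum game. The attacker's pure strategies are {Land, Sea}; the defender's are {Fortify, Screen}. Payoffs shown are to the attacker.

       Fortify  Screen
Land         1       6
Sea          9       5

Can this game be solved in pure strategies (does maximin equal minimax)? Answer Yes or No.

Row minima: Land → 1, Sea → 5; maximin = 5.
Column maxima: Fortify → 9, Screen → 6; minimax = 6.
5 ≠ 6, so no pure-strategy equilibrium exists.

No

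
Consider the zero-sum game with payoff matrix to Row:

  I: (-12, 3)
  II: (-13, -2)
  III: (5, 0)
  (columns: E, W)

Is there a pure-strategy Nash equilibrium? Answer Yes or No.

No

Row minima: I → -12, II → -13, III → 0; maximin = 0.
Column maxima: E → 5, W → 3; minimax = 3.
0 ≠ 3, so no pure-strategy equilibrium exists.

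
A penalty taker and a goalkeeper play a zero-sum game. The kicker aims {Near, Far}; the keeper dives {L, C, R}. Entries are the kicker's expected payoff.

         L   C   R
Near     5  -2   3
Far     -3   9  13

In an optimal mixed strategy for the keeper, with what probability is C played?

Row minima: Near → -2, Far → -3; maximin = -2.
Column maxima: L → 5, C → 9, R → 13; minimax = 5.
-2 ≠ 5, so there is no saddle point; optimal play is mixed.
R is strictly dominated by C (it gives the kicker strictly more in every row), so the keeper never plays it.
On the remaining 2×2 (Near, Far vs L, C):
Let the kicker play Near with probability p. Expected payoff against L: 5p + (-3)(1−p) = 8p − 3; against C: (-2)p + 9(1−p) = −11p + 9.
Setting these equal: 8p − 3 = −11p + 9 ⇒ 19p = 12 ⇒ p = 12/19, and the value is (8)·(12/19) − 3 = 39/19.
For the keeper: with q = P(L), equating Near's and Far's payoffs gives 7q − 2 = −12q + 9 ⇒ q = 11/19.

8/19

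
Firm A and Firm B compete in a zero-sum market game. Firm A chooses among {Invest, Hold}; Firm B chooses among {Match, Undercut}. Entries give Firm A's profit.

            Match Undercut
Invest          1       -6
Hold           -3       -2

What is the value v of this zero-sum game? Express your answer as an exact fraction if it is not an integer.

Row minima: Invest → -6, Hold → -3; maximin = -3.
Column maxima: Match → 1, Undercut → -2; minimax = -2.
-3 ≠ -2, so there is no saddle point; optimal play is mixed.
Let Firm A play Invest with probability p. Expected payoff against Match: 1p + (-3)(1−p) = 4p − 3; against Undercut: (-6)p + (-2)(1−p) = −4p − 2.
Setting these equal: 4p − 3 = −4p − 2 ⇒ 8p = 1 ⇒ p = 1/8, and the value is (4)·(1/8) − 3 = -5/2.
For Firm B: with q = P(Match), equating Invest's and Hold's payoffs gives 7q − 6 = −q − 2 ⇒ q = 1/2.

-5/2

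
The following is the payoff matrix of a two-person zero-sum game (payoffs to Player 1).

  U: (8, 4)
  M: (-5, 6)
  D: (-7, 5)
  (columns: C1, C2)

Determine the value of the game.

Row minima: U → 4, M → -5, D → -7; maximin = 4.
Column maxima: C1 → 8, C2 → 6; minimax = 6.
4 ≠ 6, so there is no saddle point; optimal play is mixed.
D is strictly dominated by M, so Player 1 never plays it.
On the remaining 2×2 (U, M vs C1, C2):
Let Player 1 play U with probability p. Expected payoff against C1: 8p + (-5)(1−p) = 13p − 5; against C2: 4p + 6(1−p) = −2p + 6.
Setting these equal: 13p − 5 = −2p + 6 ⇒ 15p = 11 ⇒ p = 11/15, and the value is (13)·(11/15) − 5 = 68/15.
For Player 2: with q = P(C1), equating U's and M's payoffs gives 4q + 4 = −11q + 6 ⇒ q = 2/15.

68/15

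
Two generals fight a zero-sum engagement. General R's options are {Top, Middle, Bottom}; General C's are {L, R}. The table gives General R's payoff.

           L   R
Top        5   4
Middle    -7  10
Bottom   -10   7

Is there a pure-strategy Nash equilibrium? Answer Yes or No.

No

Row minima: Top → 4, Middle → -7, Bottom → -10; maximin = 4.
Column maxima: L → 5, R → 10; minimax = 5.
4 ≠ 5, so no pure-strategy equilibrium exists.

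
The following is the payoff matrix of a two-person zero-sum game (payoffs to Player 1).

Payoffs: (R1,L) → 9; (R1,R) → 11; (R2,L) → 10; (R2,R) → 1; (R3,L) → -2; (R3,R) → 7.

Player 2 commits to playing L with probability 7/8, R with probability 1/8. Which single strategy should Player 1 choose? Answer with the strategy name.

R1

Expected payoff of R1: (7/8)·9 + (1/8)·11 = 37/4.
Expected payoff of R2: (7/8)·10 + (1/8)·1 = 71/8.
Expected payoff of R3: (7/8)·(-2) + (1/8)·7 = -7/8.
The largest is 37/4, so Player 1's best response is R1.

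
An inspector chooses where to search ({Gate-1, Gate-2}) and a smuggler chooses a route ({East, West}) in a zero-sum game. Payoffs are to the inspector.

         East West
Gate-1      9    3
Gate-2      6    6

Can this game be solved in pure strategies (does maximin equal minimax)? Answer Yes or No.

Yes

Row minima: Gate-1 → 3, Gate-2 → 6; maximin = 6.
Column maxima: East → 9, West → 6; minimax = 6.
maximin = minimax = 6, so a saddle point exists.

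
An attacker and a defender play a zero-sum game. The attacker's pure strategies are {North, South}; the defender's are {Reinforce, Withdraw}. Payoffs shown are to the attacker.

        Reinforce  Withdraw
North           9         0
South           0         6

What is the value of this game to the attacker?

18/5

Row minima: North → 0, South → 0; maximin = 0.
Column maxima: Reinforce → 9, Withdraw → 6; minimax = 6.
0 ≠ 6, so there is no saddle point; optimal play is mixed.
Let the attacker play North with probability p. Expected payoff against Reinforce: 9p + 0(1−p) = 9p; against Withdraw: 0p + 6(1−p) = −6p + 6.
Setting these equal: 9p = −6p + 6 ⇒ 15p = 6 ⇒ p = 2/5, and the value is (9)·(2/5) = 18/5.
For the defender: with q = P(Reinforce), equating North's and South's payoffs gives 9q = −6q + 6 ⇒ q = 2/5.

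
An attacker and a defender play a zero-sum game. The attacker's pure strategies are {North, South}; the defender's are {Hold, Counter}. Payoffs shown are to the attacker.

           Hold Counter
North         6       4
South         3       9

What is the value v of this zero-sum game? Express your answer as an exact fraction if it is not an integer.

Row minima: North → 4, South → 3; maximin = 4.
Column maxima: Hold → 6, Counter → 9; minimax = 6.
4 ≠ 6, so there is no saddle point; optimal play is mixed.
Let the attacker play North with probability p. Expected payoff against Hold: 6p + 3(1−p) = 3p + 3; against Counter: 4p + 9(1−p) = −5p + 9.
Setting these equal: 3p + 3 = −5p + 9 ⇒ 8p = 6 ⇒ p = 3/4, and the value is (3)·(3/4) + 3 = 21/4.
For the defender: with q = P(Hold), equating North's and South's payoffs gives 2q + 4 = −6q + 9 ⇒ q = 5/8.

21/4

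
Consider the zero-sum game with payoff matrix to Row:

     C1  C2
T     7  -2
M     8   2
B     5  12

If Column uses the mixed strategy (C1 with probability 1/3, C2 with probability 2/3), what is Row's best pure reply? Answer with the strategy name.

Expected payoff of T: (1/3)·7 + (2/3)·(-2) = 1.
Expected payoff of M: (1/3)·8 + (2/3)·2 = 4.
Expected payoff of B: (1/3)·5 + (2/3)·12 = 29/3.
The largest is 29/3, so Row's best response is B.

B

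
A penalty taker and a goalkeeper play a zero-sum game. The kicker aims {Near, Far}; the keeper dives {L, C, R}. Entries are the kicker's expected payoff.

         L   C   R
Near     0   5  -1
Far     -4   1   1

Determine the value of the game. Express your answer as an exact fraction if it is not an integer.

Row minima: Near → -1, Far → -4; maximin = -1.
Column maxima: L → 0, C → 5, R → 1; minimax = 0.
-1 ≠ 0, so there is no saddle point; optimal play is mixed.
C is strictly dominated by L (it gives the kicker strictly more in every row), so the keeper never plays it.
On the remaining 2×2 (Near, Far vs L, R):
Let the kicker play Near with probability p. Expected payoff against L: 0p + (-4)(1−p) = 4p − 4; against R: (-1)p + 1(1−p) = −2p + 1.
Setting these equal: 4p − 4 = −2p + 1 ⇒ 6p = 5 ⇒ p = 5/6, and the value is (4)·(5/6) − 4 = -2/3.
For the keeper: with q = P(L), equating Near's and Far's payoffs gives q − 1 = −5q + 1 ⇒ q = 1/3.

-2/3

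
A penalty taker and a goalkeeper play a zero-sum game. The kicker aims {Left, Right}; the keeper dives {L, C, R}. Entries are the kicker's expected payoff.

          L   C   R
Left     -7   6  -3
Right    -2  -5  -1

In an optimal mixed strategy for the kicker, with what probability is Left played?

3/16

Row minima: Left → -7, Right → -5; maximin = -5.
Column maxima: L → -2, C → 6, R → -1; minimax = -2.
-5 ≠ -2, so there is no saddle point; optimal play is mixed.
R is strictly dominated by L (it gives the kicker strictly more in every row), so the keeper never plays it.
On the remaining 2×2 (Left, Right vs L, C):
Let the kicker play Left with probability p. Expected payoff against L: (-7)p + (-2)(1−p) = −5p − 2; against C: 6p + (-5)(1−p) = 11p − 5.
Setting these equal: −5p − 2 = 11p − 5 ⇒ −16p = -3 ⇒ p = 3/16, and the value is (-5)·(3/16) − 2 = -47/16.
For the keeper: with q = P(L), equating Left's and Right's payoffs gives −13q + 6 = 3q − 5 ⇒ q = 11/16.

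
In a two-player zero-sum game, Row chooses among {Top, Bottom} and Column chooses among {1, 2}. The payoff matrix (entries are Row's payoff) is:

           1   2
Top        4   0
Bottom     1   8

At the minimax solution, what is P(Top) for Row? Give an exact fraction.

Row minima: Top → 0, Bottom → 1; maximin = 1.
Column maxima: 1 → 4, 2 → 8; minimax = 4.
1 ≠ 4, so there is no saddle point; optimal play is mixed.
Let Row play Top with probability p. Expected payoff against 1: 4p + 1(1−p) = 3p + 1; against 2: 0p + 8(1−p) = −8p + 8.
Setting these equal: 3p + 1 = −8p + 8 ⇒ 11p = 7 ⇒ p = 7/11, and the value is (3)·(7/11) + 1 = 32/11.
For Column: with q = P(1), equating Top's and Bottom's payoffs gives 4q = −7q + 8 ⇒ q = 8/11.

7/11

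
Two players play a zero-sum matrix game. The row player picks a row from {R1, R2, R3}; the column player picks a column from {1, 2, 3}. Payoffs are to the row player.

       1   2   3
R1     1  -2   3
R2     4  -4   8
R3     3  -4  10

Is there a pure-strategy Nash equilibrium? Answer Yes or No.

Yes

Row minima: R1 → -2, R2 → -4, R3 → -4; maximin = -2.
Column maxima: 1 → 4, 2 → -2, 3 → 10; minimax = -2.
maximin = minimax = -2, so a saddle point exists.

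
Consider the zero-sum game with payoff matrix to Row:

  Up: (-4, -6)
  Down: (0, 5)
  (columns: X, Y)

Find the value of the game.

Row minima: Up → -6, Down → 0; maximin = 0.
Column maxima: X → 0, Y → 5; minimax = 0.
Since maximin = minimax = 0, there is a saddle point and the value is 0.

0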